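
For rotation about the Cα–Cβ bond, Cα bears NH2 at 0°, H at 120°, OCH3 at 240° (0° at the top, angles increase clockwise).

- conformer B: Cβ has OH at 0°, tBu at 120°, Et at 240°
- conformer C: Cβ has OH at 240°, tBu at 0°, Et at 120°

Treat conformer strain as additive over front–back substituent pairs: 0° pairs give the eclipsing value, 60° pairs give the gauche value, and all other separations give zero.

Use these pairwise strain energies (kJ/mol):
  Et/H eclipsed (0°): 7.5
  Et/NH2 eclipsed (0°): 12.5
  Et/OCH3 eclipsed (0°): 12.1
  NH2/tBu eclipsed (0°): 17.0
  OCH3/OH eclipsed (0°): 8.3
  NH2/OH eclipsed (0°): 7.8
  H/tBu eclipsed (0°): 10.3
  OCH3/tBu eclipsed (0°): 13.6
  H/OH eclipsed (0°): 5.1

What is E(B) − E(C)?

B (eclipsed): NH2–OH eclipsed, H–tBu eclipsed, OCH3–Et eclipsed; 7.8 + 10.3 + 12.1 = 30.2 kJ/mol.
C (eclipsed): NH2–tBu eclipsed, H–Et eclipsed, OCH3–OH eclipsed; 17.0 + 7.5 + 8.3 = 32.8 kJ/mol.
E(B) − E(C) = 30.2 − 32.8 = -2.6 kJ/mol.

-2.6 kJ/mol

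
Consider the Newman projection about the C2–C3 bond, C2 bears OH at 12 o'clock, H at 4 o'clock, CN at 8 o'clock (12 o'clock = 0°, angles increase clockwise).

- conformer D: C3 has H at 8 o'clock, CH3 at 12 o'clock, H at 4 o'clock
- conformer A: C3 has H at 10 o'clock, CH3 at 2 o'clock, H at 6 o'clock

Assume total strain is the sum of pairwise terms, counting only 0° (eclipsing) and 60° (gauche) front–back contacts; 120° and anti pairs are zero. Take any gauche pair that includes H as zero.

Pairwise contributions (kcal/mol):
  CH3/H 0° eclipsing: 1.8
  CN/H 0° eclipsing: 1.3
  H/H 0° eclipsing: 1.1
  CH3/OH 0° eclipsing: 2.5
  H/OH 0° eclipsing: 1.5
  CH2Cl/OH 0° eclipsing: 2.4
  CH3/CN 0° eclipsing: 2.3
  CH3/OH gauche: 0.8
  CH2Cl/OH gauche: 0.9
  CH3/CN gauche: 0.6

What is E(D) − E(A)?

+4.1 kcal/mol

D (eclipsed): OH(0°)/CH3(0°) eclipsed 2.5; H(120°)/H(120°) eclipsed 1.1; CN(240°)/H(240°) eclipsed 1.3 → 4.9 kcal/mol.
A (staggered): OH(0°)/CH3(60°) gauche 0.8 → 0.8 kcal/mol.
E(D) − E(A) = 4.9 − 0.8 = +4.1 kcal/mol.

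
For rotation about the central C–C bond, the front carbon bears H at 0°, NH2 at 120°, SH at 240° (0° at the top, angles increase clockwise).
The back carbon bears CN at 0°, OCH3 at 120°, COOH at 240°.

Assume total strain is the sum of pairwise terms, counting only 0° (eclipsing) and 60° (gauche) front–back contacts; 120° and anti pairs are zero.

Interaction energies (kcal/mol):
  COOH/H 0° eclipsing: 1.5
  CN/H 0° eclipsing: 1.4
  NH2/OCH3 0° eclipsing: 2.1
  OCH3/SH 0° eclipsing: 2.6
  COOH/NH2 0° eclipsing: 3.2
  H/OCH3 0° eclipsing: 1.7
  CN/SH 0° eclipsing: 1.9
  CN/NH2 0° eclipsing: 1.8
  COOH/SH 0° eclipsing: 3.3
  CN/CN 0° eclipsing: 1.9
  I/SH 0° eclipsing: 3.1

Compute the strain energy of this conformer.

6.8 kcal/mol

This conformer (eclipsed): H(0°)/CN(0°) eclipsed 1.4; NH2(120°)/OCH3(120°) eclipsed 2.1; SH(240°)/COOH(240°) eclipsed 3.3 → 6.8 kcal/mol.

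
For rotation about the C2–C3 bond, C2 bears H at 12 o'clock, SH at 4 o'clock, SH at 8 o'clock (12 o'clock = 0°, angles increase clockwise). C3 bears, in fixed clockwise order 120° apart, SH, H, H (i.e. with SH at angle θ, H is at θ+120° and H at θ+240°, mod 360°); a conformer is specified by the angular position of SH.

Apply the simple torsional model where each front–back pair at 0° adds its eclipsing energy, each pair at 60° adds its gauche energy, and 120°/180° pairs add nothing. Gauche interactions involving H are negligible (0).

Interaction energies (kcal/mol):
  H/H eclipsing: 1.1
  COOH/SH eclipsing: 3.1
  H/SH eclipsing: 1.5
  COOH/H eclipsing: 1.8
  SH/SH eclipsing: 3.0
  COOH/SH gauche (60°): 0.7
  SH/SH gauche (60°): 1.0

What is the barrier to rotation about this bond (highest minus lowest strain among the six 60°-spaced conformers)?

SH at 0° (eclipsed): H–SH eclipsed, SH–H eclipsed, SH–H eclipsed; 1.5 + 1.5 + 1.5 = 4.5 kcal/mol.
SH at 60° (staggered): SH–SH gauche; 1.0 = 1.0 kcal/mol.
SH at 120° (eclipsed): H–H eclipsed, SH–SH eclipsed, SH–H eclipsed; 1.1 + 3.0 + 1.5 = 5.6 kcal/mol.
SH at 180° (staggered): SH–SH gauche, SH–SH gauche; 1.0 + 1.0 = 2.0 kcal/mol.
SH at 240° (eclipsed): H–H eclipsed, SH–H eclipsed, SH–SH eclipsed; 1.1 + 1.5 + 3.0 = 5.6 kcal/mol.
SH at 300° (staggered): SH–SH gauche; 1.0 = 1.0 kcal/mol.
Max at 120° (5.6 kcal/mol), min at 60° (1.0 kcal/mol); barrier = 4.6 kcal/mol.

4.6 kcal/mol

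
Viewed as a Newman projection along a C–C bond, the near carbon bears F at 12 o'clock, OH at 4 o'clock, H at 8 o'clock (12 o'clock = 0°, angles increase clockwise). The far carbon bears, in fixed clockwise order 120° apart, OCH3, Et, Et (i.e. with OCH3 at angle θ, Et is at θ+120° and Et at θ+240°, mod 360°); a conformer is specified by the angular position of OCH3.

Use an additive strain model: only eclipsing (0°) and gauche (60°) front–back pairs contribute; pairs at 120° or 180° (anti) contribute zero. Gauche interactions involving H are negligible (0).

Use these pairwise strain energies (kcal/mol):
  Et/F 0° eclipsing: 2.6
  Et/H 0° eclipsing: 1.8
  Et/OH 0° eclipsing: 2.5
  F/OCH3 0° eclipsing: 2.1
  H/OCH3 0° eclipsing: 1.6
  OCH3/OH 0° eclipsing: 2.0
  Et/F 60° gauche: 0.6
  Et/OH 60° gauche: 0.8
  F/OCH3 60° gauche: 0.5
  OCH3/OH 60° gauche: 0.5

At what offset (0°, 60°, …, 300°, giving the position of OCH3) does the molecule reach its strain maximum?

OCH3 at 0° is eclipsed. F at 0° is eclipsed with OCH3 at 0° (2.1); OH at 120° is eclipsed with Et at 120° (2.5); H at 240° is eclipsed with Et at 240° (1.8). Total 6.4 kcal/mol.
OCH3 at 60° is staggered. F at 0° is gauche with OCH3 at 60° (0.5); F at 0° is gauche with Et at 300° (0.6); OH at 120° is gauche with OCH3 at 60° (0.5); OH at 120° is gauche with Et at 180° (0.8). Total 2.4 kcal/mol.
OCH3 at 120° is eclipsed. F at 0° is eclipsed with Et at 0° (2.6); OH at 120° is eclipsed with OCH3 at 120° (2.0); H at 240° is eclipsed with Et at 240° (1.8). Total 6.4 kcal/mol.
OCH3 at 180° is staggered. F at 0° is gauche with Et at 300° (0.6); F at 0° is gauche with Et at 60° (0.6); OH at 120° is gauche with OCH3 at 180° (0.5); OH at 120° is gauche with Et at 60° (0.8). Total 2.5 kcal/mol.
OCH3 at 240° is eclipsed. F at 0° is eclipsed with Et at 0° (2.6); OH at 120° is eclipsed with Et at 120° (2.5); H at 240° is eclipsed with OCH3 at 240° (1.6). Total 6.7 kcal/mol.
OCH3 at 300° is staggered. F at 0° is gauche with OCH3 at 300° (0.5); F at 0° is gauche with Et at 60° (0.6); OH at 120° is gauche with Et at 60° (0.8); OH at 120° is gauche with Et at 180° (0.8). Total 2.7 kcal/mol.
The maximum (6.7 kcal/mol) occurs with OCH3 at 240°.

240°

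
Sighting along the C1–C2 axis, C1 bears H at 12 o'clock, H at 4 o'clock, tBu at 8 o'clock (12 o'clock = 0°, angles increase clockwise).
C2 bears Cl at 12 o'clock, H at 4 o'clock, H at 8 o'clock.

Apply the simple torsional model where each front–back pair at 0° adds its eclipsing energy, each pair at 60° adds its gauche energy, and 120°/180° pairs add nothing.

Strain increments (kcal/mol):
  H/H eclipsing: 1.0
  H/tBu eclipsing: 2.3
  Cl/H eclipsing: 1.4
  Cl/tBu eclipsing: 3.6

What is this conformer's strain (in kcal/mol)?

This conformer (eclipsed): H–Cl eclipsed, H–H eclipsed, tBu–H eclipsed; 1.4 + 1.0 + 2.3 = 4.7 kcal/mol.

4.7 kcal/mol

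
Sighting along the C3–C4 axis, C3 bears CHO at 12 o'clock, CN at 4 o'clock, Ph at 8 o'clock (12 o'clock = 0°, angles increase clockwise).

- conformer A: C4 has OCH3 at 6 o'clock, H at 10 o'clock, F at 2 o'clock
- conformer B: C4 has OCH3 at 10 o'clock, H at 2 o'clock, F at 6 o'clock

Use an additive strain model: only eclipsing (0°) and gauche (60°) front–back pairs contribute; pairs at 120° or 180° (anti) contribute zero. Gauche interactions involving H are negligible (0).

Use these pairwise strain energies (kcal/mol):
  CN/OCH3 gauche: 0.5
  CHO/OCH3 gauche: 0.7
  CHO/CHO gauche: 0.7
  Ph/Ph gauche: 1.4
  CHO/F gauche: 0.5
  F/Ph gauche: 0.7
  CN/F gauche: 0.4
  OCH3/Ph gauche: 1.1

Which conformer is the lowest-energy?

A

A is staggered. CHO at 0° is gauche with F at 60° (0.5); CN at 120° is gauche with OCH3 at 180° (0.5); CN at 120° is gauche with F at 60° (0.4); Ph at 240° is gauche with OCH3 at 180° (1.1). Total 2.5 kcal/mol.
B is staggered. CHO at 0° is gauche with OCH3 at 300° (0.7); CN at 120° is gauche with F at 180° (0.4); Ph at 240° is gauche with OCH3 at 300° (1.1); Ph at 240° is gauche with F at 180° (0.7). Total 2.9 kcal/mol.
A has the lowest total (2.5 kcal/mol).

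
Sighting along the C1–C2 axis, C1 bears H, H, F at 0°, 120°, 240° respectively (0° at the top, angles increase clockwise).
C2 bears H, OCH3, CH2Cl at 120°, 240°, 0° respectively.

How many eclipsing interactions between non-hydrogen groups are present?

1

Non-H eclipsing pairs: F(240°)/OCH3(240°) — 1 interaction.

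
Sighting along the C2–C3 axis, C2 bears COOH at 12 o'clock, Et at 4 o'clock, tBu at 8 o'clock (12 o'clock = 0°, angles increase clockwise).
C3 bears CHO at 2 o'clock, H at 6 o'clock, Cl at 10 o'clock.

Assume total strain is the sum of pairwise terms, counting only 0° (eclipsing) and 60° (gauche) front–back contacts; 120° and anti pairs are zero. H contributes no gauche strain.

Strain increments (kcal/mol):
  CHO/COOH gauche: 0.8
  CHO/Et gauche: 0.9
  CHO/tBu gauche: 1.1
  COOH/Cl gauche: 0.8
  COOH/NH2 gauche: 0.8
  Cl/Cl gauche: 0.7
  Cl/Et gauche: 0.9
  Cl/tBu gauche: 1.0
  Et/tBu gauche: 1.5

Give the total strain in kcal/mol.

3.5 kcal/mol

This conformer is staggered. COOH at 0° is gauche with CHO at 60° (0.8); COOH at 0° is gauche with Cl at 300° (0.8); Et at 120° is gauche with CHO at 60° (0.9); tBu at 240° is gauche with Cl at 300° (1.0). Total 3.5 kcal/mol.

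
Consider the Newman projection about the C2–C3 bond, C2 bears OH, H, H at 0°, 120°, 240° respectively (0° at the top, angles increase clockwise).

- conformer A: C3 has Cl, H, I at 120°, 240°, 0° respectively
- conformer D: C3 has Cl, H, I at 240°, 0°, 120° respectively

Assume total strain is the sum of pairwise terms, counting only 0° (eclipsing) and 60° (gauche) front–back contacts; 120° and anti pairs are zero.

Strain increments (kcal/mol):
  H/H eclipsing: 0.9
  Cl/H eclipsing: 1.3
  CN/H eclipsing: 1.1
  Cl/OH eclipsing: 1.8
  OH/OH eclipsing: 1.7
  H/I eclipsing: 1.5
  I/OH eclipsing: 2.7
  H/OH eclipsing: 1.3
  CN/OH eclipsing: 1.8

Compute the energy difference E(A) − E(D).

A (eclipsed): OH(0°)/I(0°) eclipsed 2.7; H(120°)/Cl(120°) eclipsed 1.3; H(240°)/H(240°) eclipsed 0.9 → 4.9 kcal/mol.
D (eclipsed): OH(0°)/H(0°) eclipsed 1.3; H(120°)/I(120°) eclipsed 1.5; H(240°)/Cl(240°) eclipsed 1.3 → 4.1 kcal/mol.
E(A) − E(D) = 4.9 − 4.1 = +0.8 kcal/mol.

+0.8 kcal/mol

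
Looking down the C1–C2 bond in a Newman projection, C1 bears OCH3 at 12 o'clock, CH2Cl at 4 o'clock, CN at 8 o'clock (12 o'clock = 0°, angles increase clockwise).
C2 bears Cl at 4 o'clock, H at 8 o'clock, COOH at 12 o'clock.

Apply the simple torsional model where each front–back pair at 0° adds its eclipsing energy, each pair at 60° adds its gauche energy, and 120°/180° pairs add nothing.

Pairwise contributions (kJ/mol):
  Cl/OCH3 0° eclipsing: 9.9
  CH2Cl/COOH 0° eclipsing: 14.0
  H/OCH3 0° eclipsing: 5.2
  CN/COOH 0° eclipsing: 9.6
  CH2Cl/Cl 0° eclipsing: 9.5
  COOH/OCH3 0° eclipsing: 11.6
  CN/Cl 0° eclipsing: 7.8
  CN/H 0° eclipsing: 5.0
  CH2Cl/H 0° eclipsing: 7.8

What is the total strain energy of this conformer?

This conformer (eclipsed): OCH3(0°)/COOH(0°) eclipsed 11.6; CH2Cl(120°)/Cl(120°) eclipsed 9.5; CN(240°)/H(240°) eclipsed 5.0 → 26.1 kJ/mol.

26.1 kJ/mol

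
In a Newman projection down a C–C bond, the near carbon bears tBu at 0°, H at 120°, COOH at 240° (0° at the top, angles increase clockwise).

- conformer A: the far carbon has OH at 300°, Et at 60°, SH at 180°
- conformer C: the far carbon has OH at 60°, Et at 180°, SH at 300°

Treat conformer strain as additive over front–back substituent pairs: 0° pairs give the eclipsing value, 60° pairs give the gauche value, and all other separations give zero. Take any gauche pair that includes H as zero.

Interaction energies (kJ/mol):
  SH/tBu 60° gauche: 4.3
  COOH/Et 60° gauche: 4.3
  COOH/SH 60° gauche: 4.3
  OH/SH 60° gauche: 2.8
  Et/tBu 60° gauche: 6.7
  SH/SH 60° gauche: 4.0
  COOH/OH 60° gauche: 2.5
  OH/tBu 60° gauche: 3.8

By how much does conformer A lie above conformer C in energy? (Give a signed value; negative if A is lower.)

A (staggered): tBu(0°)/OH(300°) gauche 3.8; tBu(0°)/Et(60°) gauche 6.7; COOH(240°)/OH(300°) gauche 2.5; COOH(240°)/SH(180°) gauche 4.3 → 17.3 kJ/mol.
C (staggered): tBu(0°)/OH(60°) gauche 3.8; tBu(0°)/SH(300°) gauche 4.3; COOH(240°)/Et(180°) gauche 4.3; COOH(240°)/SH(300°) gauche 4.3 → 16.7 kJ/mol.
E(A) − E(C) = 17.3 − 16.7 = +0.6 kJ/mol.

+0.6 kJ/mol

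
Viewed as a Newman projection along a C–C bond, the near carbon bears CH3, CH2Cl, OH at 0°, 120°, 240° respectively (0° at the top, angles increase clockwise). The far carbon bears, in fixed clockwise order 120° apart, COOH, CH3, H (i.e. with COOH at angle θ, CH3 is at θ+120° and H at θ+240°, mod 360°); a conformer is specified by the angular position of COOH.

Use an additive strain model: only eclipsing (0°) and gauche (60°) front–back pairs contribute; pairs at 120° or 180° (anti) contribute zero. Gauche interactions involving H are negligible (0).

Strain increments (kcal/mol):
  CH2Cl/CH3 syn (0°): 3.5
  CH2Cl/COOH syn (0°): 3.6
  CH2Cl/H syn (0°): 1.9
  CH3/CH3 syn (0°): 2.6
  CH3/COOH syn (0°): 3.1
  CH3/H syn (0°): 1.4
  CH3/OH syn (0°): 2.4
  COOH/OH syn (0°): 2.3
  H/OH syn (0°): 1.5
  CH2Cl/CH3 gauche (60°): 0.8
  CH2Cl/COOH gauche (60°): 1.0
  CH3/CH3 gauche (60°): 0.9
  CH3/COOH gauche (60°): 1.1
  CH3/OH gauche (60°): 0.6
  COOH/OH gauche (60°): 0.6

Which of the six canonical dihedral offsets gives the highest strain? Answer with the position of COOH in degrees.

0°

COOH at 0° (eclipsed): CH3(0°)/COOH(0°) eclipsed 3.1; CH2Cl(120°)/CH3(120°) eclipsed 3.5; OH(240°)/H(240°) eclipsed 1.5 → 8.1 kcal/mol.
COOH at 60° (staggered): CH3(0°)/COOH(60°) gauche 1.1; CH2Cl(120°)/COOH(60°) gauche 1.0; CH2Cl(120°)/CH3(180°) gauche 0.8; OH(240°)/CH3(180°) gauche 0.6 → 3.5 kcal/mol.
COOH at 120° (eclipsed): CH3(0°)/H(0°) eclipsed 1.4; CH2Cl(120°)/COOH(120°) eclipsed 3.6; OH(240°)/CH3(240°) eclipsed 2.4 → 7.4 kcal/mol.
COOH at 180° (staggered): CH3(0°)/CH3(300°) gauche 0.9; CH2Cl(120°)/COOH(180°) gauche 1.0; OH(240°)/COOH(180°) gauche 0.6; OH(240°)/CH3(300°) gauche 0.6 → 3.1 kcal/mol.
COOH at 240° (eclipsed): CH3(0°)/CH3(0°) eclipsed 2.6; CH2Cl(120°)/H(120°) eclipsed 1.9; OH(240°)/COOH(240°) eclipsed 2.3 → 6.8 kcal/mol.
COOH at 300° (staggered): CH3(0°)/COOH(300°) gauche 1.1; CH3(0°)/CH3(60°) gauche 0.9; CH2Cl(120°)/CH3(60°) gauche 0.8; OH(240°)/COOH(300°) gauche 0.6 → 3.4 kcal/mol.
The maximum (8.1 kcal/mol) occurs with COOH at 0°.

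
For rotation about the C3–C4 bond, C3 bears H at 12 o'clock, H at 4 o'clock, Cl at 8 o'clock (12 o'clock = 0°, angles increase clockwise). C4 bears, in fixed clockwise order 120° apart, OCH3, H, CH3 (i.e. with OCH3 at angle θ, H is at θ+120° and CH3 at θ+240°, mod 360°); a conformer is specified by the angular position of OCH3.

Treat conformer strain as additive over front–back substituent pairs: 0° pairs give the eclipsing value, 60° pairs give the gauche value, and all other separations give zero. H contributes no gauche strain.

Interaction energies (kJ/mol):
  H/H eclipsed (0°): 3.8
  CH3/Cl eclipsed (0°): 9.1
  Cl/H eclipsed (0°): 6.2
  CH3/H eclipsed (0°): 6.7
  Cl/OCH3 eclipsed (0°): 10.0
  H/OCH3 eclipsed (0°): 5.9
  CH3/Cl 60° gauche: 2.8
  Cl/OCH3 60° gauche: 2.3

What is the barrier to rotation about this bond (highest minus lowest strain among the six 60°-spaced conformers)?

OCH3 at 0° (eclipsed): H–OCH3 eclipsed, H–H eclipsed, Cl–CH3 eclipsed; 5.9 + 3.8 + 9.1 = 18.8 kJ/mol.
OCH3 at 60° (staggered): Cl–CH3 gauche; 2.8 = 2.8 kJ/mol.
OCH3 at 120° (eclipsed): H–CH3 eclipsed, H–OCH3 eclipsed, Cl–H eclipsed; 6.7 + 5.9 + 6.2 = 18.8 kJ/mol.
OCH3 at 180° (staggered): Cl–OCH3 gauche; 2.3 = 2.3 kJ/mol.
OCH3 at 240° (eclipsed): H–H eclipsed, H–CH3 eclipsed, Cl–OCH3 eclipsed; 3.8 + 6.7 + 10.0 = 20.5 kJ/mol.
OCH3 at 300° (staggered): Cl–OCH3 gauche, Cl–CH3 gauche; 2.3 + 2.8 = 5.1 kJ/mol.
Max at 240° (20.5 kJ/mol), min at 180° (2.3 kJ/mol); barrier = 18.2 kJ/mol.

18.2 kJ/mol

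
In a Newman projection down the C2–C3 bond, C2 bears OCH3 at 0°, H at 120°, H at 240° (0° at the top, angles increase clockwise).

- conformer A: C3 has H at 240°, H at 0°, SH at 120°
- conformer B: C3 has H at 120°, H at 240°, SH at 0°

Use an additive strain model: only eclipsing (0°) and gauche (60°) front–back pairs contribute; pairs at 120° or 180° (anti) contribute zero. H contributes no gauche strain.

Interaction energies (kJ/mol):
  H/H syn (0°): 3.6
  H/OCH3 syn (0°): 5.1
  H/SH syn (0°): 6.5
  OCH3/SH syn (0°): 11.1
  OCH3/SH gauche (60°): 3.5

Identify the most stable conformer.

A (eclipsed): OCH3(0°)/H(0°) eclipsed 5.1; H(120°)/SH(120°) eclipsed 6.5; H(240°)/H(240°) eclipsed 3.6 → 15.2 kJ/mol.
B (eclipsed): OCH3(0°)/SH(0°) eclipsed 11.1; H(120°)/H(120°) eclipsed 3.6; H(240°)/H(240°) eclipsed 3.6 → 18.3 kJ/mol.
A has the lowest total (15.2 kJ/mol).

A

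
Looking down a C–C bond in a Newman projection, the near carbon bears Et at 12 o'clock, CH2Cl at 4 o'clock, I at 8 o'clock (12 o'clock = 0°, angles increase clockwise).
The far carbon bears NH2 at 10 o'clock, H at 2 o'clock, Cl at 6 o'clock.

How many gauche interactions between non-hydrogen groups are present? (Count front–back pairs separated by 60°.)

4

Non-H gauche pairs: Et(0°)/NH2(300°); CH2Cl(120°)/Cl(180°); I(240°)/NH2(300°); I(240°)/Cl(180°) — 4 interactions.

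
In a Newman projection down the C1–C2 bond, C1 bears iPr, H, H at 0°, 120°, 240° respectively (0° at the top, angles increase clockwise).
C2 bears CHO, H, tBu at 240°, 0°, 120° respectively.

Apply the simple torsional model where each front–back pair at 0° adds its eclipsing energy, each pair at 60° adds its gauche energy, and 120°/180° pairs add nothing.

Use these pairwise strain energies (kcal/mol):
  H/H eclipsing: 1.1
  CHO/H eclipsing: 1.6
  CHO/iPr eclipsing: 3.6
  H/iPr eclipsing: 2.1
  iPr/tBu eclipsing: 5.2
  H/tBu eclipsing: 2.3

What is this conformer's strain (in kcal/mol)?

6.0 kcal/mol

This conformer (eclipsed): iPr–H eclipsed, H–tBu eclipsed, H–CHO eclipsed; 2.1 + 2.3 + 1.6 = 6.0 kcal/mol.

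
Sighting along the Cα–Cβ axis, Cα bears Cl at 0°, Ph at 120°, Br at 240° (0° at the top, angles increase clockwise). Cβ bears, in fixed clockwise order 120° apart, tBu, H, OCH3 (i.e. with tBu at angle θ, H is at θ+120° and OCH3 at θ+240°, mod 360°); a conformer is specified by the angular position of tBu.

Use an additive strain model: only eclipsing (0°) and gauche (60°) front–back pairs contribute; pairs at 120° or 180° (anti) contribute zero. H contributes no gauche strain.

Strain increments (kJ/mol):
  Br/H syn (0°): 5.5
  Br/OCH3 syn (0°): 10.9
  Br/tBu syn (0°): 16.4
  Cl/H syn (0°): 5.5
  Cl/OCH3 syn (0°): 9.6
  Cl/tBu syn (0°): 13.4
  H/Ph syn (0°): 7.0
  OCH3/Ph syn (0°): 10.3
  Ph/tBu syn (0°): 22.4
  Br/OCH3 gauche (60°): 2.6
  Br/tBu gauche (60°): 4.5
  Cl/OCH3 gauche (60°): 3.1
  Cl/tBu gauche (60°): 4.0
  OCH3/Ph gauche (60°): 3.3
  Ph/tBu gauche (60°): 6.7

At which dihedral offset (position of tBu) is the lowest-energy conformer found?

300°

tBu at 0° (eclipsed): Cl–tBu eclipsed, Ph–H eclipsed, Br–OCH3 eclipsed; 13.4 + 7.0 + 10.9 = 31.3 kJ/mol.
tBu at 60° (staggered): Cl–tBu gauche, Cl–OCH3 gauche, Ph–tBu gauche, Br–OCH3 gauche; 4.0 + 3.1 + 6.7 + 2.6 = 16.4 kJ/mol.
tBu at 120° (eclipsed): Cl–OCH3 eclipsed, Ph–tBu eclipsed, Br–H eclipsed; 9.6 + 22.4 + 5.5 = 37.5 kJ/mol.
tBu at 180° (staggered): Cl–OCH3 gauche, Ph–tBu gauche, Ph–OCH3 gauche, Br–tBu gauche; 3.1 + 6.7 + 3.3 + 4.5 = 17.6 kJ/mol.
tBu at 240° (eclipsed): Cl–H eclipsed, Ph–OCH3 eclipsed, Br–tBu eclipsed; 5.5 + 10.3 + 16.4 = 32.2 kJ/mol.
tBu at 300° (staggered): Cl–tBu gauche, Ph–OCH3 gauche, Br–tBu gauche, Br–OCH3 gauche; 4.0 + 3.3 + 4.5 + 2.6 = 14.4 kJ/mol.
The minimum (14.4 kJ/mol) occurs with tBu at 300°.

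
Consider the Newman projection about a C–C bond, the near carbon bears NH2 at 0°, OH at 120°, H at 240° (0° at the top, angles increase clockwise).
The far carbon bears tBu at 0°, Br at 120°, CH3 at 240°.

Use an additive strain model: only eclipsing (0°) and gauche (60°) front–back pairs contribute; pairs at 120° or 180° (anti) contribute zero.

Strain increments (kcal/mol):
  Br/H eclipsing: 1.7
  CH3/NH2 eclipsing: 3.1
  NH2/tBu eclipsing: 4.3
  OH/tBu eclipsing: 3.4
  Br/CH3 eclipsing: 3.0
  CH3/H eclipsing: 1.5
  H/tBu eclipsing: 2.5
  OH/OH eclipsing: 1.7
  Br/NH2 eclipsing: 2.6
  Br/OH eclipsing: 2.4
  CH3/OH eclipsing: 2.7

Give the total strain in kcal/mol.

This conformer (eclipsed): NH2–tBu eclipsed, OH–Br eclipsed, H–CH3 eclipsed; 4.3 + 2.4 + 1.5 = 8.2 kcal/mol.

8.2 kcal/mol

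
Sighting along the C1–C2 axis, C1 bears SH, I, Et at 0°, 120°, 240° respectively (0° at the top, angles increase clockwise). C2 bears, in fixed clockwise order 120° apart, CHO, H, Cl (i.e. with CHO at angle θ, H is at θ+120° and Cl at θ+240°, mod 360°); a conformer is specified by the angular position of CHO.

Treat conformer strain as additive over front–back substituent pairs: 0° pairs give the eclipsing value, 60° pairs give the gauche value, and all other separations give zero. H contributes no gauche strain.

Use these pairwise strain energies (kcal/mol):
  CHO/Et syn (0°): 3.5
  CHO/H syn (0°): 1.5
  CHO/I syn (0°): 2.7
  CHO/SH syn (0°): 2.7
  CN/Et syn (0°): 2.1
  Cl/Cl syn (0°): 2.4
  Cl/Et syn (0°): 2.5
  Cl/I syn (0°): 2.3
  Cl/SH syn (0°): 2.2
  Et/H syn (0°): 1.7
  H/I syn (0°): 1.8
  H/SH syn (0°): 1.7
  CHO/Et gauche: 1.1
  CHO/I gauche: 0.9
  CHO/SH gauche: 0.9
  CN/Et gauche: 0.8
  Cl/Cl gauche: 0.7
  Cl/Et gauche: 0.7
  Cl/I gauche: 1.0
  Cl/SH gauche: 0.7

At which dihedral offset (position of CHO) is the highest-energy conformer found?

CHO at 0° is eclipsed. SH at 0° is eclipsed with CHO at 0° (2.7); I at 120° is eclipsed with H at 120° (1.8); Et at 240° is eclipsed with Cl at 240° (2.5). Total 7.0 kcal/mol.
CHO at 60° is staggered. SH at 0° is gauche with CHO at 60° (0.9); SH at 0° is gauche with Cl at 300° (0.7); I at 120° is gauche with CHO at 60° (0.9); Et at 240° is gauche with Cl at 300° (0.7). Total 3.2 kcal/mol.
CHO at 120° is eclipsed. SH at 0° is eclipsed with Cl at 0° (2.2); I at 120° is eclipsed with CHO at 120° (2.7); Et at 240° is eclipsed with H at 240° (1.7). Total 6.6 kcal/mol.
CHO at 180° is staggered. SH at 0° is gauche with Cl at 60° (0.7); I at 120° is gauche with CHO at 180° (0.9); I at 120° is gauche with Cl at 60° (1.0); Et at 240° is gauche with CHO at 180° (1.1). Total 3.7 kcal/mol.
CHO at 240° is eclipsed. SH at 0° is eclipsed with H at 0° (1.7); I at 120° is eclipsed with Cl at 120° (2.3); Et at 240° is eclipsed with CHO at 240° (3.5). Total 7.5 kcal/mol.
CHO at 300° is staggered. SH at 0° is gauche with CHO at 300° (0.9); I at 120° is gauche with Cl at 180° (1.0); Et at 240° is gauche with CHO at 300° (1.1); Et at 240° is gauche with Cl at 180° (0.7). Total 3.7 kcal/mol.
The maximum (7.5 kcal/mol) occurs with CHO at 240°.

240°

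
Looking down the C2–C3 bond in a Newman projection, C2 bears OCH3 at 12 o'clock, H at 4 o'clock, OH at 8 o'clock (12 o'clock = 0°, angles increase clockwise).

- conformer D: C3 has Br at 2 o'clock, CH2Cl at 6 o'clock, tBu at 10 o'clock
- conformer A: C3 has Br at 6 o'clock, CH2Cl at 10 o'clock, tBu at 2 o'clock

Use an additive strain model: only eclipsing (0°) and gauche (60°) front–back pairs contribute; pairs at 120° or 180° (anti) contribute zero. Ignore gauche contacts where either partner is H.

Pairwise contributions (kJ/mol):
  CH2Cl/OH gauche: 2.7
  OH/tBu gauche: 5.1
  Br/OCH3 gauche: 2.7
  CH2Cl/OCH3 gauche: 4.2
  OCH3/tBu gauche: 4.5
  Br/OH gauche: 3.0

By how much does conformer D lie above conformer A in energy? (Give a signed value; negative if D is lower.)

D (staggered): OCH3(0°)/Br(60°) gauche 2.7; OCH3(0°)/tBu(300°) gauche 4.5; OH(240°)/CH2Cl(180°) gauche 2.7; OH(240°)/tBu(300°) gauche 5.1 → 15.0 kJ/mol.
A (staggered): OCH3(0°)/CH2Cl(300°) gauche 4.2; OCH3(0°)/tBu(60°) gauche 4.5; OH(240°)/Br(180°) gauche 3.0; OH(240°)/CH2Cl(300°) gauche 2.7 → 14.4 kJ/mol.
E(D) − E(A) = 15.0 − 14.4 = +0.6 kJ/mol.

+0.6 kJ/mol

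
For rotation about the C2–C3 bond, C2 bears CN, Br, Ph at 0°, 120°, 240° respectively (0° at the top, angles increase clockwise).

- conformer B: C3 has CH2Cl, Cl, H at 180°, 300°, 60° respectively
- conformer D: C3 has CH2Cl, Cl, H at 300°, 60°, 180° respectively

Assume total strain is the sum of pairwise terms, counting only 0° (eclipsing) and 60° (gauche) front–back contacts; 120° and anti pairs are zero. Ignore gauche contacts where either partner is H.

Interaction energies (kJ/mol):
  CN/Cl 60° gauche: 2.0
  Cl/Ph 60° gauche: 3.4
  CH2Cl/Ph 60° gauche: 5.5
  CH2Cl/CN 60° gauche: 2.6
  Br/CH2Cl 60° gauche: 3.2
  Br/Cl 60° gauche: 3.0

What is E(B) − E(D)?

+1.0 kJ/mol

B is staggered. CN at 0° is gauche with Cl at 300° (2.0); Br at 120° is gauche with CH2Cl at 180° (3.2); Ph at 240° is gauche with CH2Cl at 180° (5.5); Ph at 240° is gauche with Cl at 300° (3.4). Total 14.1 kJ/mol.
D is staggered. CN at 0° is gauche with CH2Cl at 300° (2.6); CN at 0° is gauche with Cl at 60° (2.0); Br at 120° is gauche with Cl at 60° (3.0); Ph at 240° is gauche with CH2Cl at 300° (5.5). Total 13.1 kJ/mol.
E(B) − E(D) = 14.1 − 13.1 = +1.0 kJ/mol.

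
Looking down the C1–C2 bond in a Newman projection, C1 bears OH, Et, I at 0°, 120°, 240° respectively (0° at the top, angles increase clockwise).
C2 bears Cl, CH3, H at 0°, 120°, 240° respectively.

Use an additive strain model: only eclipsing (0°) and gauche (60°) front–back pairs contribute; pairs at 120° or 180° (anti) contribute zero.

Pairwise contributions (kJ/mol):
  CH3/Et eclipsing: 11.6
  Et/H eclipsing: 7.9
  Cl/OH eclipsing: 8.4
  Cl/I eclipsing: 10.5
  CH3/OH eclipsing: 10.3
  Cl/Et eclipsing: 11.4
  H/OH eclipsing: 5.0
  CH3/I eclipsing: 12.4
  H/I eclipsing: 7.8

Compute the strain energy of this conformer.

27.8 kJ/mol

This conformer is eclipsed. OH at 0° is eclipsed with Cl at 0° (8.4); Et at 120° is eclipsed with CH3 at 120° (11.6); I at 240° is eclipsed with H at 240° (7.8). Total 27.8 kJ/mol.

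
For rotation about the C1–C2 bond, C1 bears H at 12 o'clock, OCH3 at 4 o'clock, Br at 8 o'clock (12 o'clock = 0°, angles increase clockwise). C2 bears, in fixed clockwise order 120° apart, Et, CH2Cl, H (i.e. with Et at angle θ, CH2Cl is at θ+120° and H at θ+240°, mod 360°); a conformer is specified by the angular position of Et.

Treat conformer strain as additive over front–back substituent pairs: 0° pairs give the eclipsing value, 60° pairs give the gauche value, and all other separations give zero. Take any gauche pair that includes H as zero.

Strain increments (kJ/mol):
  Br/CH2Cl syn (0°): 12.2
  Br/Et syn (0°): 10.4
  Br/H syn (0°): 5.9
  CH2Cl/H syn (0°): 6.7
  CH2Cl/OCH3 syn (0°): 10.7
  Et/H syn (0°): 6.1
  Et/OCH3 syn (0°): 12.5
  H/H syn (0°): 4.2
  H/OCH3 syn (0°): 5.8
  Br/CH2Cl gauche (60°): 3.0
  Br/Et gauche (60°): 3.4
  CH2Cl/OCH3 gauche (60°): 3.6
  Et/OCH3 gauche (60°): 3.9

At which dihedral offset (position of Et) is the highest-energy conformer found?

Et at 0° (eclipsed): H–Et eclipsed, OCH3–CH2Cl eclipsed, Br–H eclipsed; 6.1 + 10.7 + 5.9 = 22.7 kJ/mol.
Et at 60° (staggered): OCH3–Et gauche, OCH3–CH2Cl gauche, Br–CH2Cl gauche; 3.9 + 3.6 + 3.0 = 10.5 kJ/mol.
Et at 120° (eclipsed): H–H eclipsed, OCH3–Et eclipsed, Br–CH2Cl eclipsed; 4.2 + 12.5 + 12.2 = 28.9 kJ/mol.
Et at 180° (staggered): OCH3–Et gauche, Br–Et gauche, Br–CH2Cl gauche; 3.9 + 3.4 + 3.0 = 10.3 kJ/mol.
Et at 240° (eclipsed): H–CH2Cl eclipsed, OCH3–H eclipsed, Br–Et eclipsed; 6.7 + 5.8 + 10.4 = 22.9 kJ/mol.
Et at 300° (staggered): OCH3–CH2Cl gauche, Br–Et gauche; 3.6 + 3.4 = 7.0 kJ/mol.
The maximum (28.9 kJ/mol) occurs with Et at 120°.

120°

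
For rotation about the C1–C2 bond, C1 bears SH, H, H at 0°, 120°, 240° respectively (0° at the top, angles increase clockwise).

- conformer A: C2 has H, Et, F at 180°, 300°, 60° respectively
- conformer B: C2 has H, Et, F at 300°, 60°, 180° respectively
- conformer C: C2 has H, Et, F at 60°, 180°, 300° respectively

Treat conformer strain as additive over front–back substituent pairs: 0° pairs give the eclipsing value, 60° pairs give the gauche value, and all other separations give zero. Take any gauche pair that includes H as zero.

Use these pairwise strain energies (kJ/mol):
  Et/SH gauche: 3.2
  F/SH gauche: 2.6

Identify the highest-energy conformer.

A (staggered): SH–Et gauche, SH–F gauche; 3.2 + 2.6 = 5.8 kJ/mol.
B (staggered): SH–Et gauche; 3.2 = 3.2 kJ/mol.
C (staggered): SH–F gauche; 2.6 = 2.6 kJ/mol.
A has the highest total (5.8 kJ/mol).

A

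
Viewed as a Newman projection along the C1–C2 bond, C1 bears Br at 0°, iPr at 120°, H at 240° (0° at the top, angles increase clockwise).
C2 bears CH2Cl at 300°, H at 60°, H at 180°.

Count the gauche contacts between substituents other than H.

Non-H gauche pairs: Br(0°)/CH2Cl(300°) — 1 interaction.

1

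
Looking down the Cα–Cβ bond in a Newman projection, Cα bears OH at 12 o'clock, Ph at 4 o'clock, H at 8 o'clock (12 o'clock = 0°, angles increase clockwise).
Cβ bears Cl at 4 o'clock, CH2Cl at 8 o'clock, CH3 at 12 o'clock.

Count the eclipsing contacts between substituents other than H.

Non-H eclipsing pairs: OH(0°)/CH3(0°); Ph(120°)/Cl(120°) — 2 interactions.

2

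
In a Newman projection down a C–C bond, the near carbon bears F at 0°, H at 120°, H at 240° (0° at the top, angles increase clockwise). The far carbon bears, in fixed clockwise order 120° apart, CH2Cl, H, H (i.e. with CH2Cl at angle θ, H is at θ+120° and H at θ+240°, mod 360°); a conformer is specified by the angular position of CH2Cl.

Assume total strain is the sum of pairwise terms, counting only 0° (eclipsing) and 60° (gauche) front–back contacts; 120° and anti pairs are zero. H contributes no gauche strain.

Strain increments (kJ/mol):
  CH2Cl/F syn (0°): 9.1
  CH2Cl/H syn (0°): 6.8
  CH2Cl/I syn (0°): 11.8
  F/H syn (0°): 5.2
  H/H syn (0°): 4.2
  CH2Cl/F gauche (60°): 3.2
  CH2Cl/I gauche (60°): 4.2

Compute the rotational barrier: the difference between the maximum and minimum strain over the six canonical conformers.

CH2Cl at 0° (eclipsed): F(0°)/CH2Cl(0°) eclipsed 9.1; H(120°)/H(120°) eclipsed 4.2; H(240°)/H(240°) eclipsed 4.2 → 17.5 kJ/mol.
CH2Cl at 60° (staggered): F(0°)/CH2Cl(60°) gauche 3.2 → 3.2 kJ/mol.
CH2Cl at 120° (eclipsed): F(0°)/H(0°) eclipsed 5.2; H(120°)/CH2Cl(120°) eclipsed 6.8; H(240°)/H(240°) eclipsed 4.2 → 16.2 kJ/mol.
CH2Cl at 180° (staggered): no non-H gauche contacts → 0.0 kJ/mol.
CH2Cl at 240° (eclipsed): F(0°)/H(0°) eclipsed 5.2; H(120°)/H(120°) eclipsed 4.2; H(240°)/CH2Cl(240°) eclipsed 6.8 → 16.2 kJ/mol.
CH2Cl at 300° (staggered): F(0°)/CH2Cl(300°) gauche 3.2 → 3.2 kJ/mol.
Max at 0° (17.5 kJ/mol), min at 180° (0.0 kJ/mol); barrier = 17.5 kJ/mol.

17.5 kJ/mol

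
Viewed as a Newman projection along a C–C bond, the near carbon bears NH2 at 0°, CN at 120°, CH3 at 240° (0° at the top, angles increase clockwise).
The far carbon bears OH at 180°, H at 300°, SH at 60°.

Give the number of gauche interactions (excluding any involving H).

Non-H gauche pairs: NH2(0°)/SH(60°); CN(120°)/OH(180°); CN(120°)/SH(60°); CH3(240°)/OH(180°) — 4 interactions.

4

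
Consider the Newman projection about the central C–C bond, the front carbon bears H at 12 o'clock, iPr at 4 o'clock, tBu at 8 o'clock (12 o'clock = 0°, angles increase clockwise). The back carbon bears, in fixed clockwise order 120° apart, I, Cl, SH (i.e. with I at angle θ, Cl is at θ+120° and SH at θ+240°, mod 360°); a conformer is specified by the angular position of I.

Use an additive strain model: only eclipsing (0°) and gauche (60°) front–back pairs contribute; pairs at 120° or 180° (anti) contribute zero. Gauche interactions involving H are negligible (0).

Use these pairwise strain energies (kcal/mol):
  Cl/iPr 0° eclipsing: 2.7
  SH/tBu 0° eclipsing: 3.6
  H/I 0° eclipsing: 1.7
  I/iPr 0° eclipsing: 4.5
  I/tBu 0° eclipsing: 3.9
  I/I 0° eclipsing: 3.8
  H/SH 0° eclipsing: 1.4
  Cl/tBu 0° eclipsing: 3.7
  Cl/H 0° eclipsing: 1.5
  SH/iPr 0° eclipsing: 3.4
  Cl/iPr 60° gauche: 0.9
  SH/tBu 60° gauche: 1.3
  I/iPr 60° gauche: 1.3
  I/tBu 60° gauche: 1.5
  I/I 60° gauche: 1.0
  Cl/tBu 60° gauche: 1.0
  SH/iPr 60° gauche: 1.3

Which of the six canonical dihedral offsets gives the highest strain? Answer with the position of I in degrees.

120°

I at 0° (eclipsed): H–I eclipsed, iPr–Cl eclipsed, tBu–SH eclipsed; 1.7 + 2.7 + 3.6 = 8.0 kcal/mol.
I at 60° (staggered): iPr–I gauche, iPr–Cl gauche, tBu–Cl gauche, tBu–SH gauche; 1.3 + 0.9 + 1.0 + 1.3 = 4.5 kcal/mol.
I at 120° (eclipsed): H–SH eclipsed, iPr–I eclipsed, tBu–Cl eclipsed; 1.4 + 4.5 + 3.7 = 9.6 kcal/mol.
I at 180° (staggered): iPr–I gauche, iPr–SH gauche, tBu–I gauche, tBu–Cl gauche; 1.3 + 1.3 + 1.5 + 1.0 = 5.1 kcal/mol.
I at 240° (eclipsed): H–Cl eclipsed, iPr–SH eclipsed, tBu–I eclipsed; 1.5 + 3.4 + 3.9 = 8.8 kcal/mol.
I at 300° (staggered): iPr–Cl gauche, iPr–SH gauche, tBu–I gauche, tBu–SH gauche; 0.9 + 1.3 + 1.5 + 1.3 = 5.0 kcal/mol.
The maximum (9.6 kcal/mol) occurs with I at 120°.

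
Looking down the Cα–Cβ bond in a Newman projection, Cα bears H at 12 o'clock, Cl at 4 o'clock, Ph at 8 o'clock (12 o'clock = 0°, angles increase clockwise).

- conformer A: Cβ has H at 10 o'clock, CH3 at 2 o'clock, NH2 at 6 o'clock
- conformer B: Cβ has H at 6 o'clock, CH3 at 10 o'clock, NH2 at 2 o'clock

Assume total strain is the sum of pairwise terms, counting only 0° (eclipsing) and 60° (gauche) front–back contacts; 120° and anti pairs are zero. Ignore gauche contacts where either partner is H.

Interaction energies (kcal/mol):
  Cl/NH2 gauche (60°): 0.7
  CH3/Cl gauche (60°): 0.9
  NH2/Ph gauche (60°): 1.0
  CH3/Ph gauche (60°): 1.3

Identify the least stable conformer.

A is staggered. Cl at 120° is gauche with CH3 at 60° (0.9); Cl at 120° is gauche with NH2 at 180° (0.7); Ph at 240° is gauche with NH2 at 180° (1.0). Total 2.6 kcal/mol.
B is staggered. Cl at 120° is gauche with NH2 at 60° (0.7); Ph at 240° is gauche with CH3 at 300° (1.3). Total 2.0 kcal/mol.
A has the highest total (2.6 kcal/mol).

A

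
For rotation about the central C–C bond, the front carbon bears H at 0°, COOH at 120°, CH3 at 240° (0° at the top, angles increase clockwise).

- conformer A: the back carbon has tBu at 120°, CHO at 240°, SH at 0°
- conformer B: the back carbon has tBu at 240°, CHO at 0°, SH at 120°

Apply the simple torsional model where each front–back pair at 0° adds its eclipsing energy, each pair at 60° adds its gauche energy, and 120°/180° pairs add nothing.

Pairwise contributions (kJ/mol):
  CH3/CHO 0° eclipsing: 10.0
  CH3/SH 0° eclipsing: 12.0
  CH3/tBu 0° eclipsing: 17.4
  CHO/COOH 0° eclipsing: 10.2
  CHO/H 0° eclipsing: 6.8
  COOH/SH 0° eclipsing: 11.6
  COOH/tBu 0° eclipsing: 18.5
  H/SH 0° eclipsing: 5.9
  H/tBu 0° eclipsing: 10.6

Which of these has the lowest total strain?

A (eclipsed): H–SH eclipsed, COOH–tBu eclipsed, CH3–CHO eclipsed; 5.9 + 18.5 + 10.0 = 34.4 kJ/mol.
B (eclipsed): H–CHO eclipsed, COOH–SH eclipsed, CH3–tBu eclipsed; 6.8 + 11.6 + 17.4 = 35.8 kJ/mol.
A has the lowest total (34.4 kJ/mol).

A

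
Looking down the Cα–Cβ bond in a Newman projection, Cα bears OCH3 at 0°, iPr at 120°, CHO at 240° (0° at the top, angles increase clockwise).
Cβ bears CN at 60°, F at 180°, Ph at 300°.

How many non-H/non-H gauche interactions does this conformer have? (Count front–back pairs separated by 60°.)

Non-H gauche pairs: OCH3(0°)/CN(60°); OCH3(0°)/Ph(300°); iPr(120°)/CN(60°); iPr(120°)/F(180°); CHO(240°)/F(180°); CHO(240°)/Ph(300°) — 6 interactions.

6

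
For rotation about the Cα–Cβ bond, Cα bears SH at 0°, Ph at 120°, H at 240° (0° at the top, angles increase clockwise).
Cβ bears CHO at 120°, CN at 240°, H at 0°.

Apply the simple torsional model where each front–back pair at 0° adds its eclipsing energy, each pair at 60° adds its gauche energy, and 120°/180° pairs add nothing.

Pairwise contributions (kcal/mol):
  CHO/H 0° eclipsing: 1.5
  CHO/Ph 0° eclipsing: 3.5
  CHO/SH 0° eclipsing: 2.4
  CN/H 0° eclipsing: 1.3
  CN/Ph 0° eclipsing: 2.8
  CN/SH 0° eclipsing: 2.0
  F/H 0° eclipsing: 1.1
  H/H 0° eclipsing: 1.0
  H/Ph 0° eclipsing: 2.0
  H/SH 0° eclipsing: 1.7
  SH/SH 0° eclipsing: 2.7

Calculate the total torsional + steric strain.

This conformer (eclipsed): SH(0°)/H(0°) eclipsed 1.7; Ph(120°)/CHO(120°) eclipsed 3.5; H(240°)/CN(240°) eclipsed 1.3 → 6.5 kcal/mol.

6.5 kcal/mol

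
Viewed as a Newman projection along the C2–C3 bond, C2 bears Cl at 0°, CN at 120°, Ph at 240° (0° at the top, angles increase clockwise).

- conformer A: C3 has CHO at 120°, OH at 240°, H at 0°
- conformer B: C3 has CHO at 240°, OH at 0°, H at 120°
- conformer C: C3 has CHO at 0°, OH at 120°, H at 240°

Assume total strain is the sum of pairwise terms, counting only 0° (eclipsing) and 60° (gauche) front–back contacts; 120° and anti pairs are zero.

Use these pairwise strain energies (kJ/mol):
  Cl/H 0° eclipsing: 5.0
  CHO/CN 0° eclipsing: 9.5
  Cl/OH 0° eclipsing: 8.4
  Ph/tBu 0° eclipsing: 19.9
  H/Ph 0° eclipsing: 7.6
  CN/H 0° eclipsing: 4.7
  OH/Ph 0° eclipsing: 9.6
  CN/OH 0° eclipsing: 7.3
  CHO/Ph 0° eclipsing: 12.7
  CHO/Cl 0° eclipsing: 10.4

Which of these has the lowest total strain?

A

A (eclipsed): Cl–H eclipsed, CN–CHO eclipsed, Ph–OH eclipsed; 5.0 + 9.5 + 9.6 = 24.1 kJ/mol.
B (eclipsed): Cl–OH eclipsed, CN–H eclipsed, Ph–CHO eclipsed; 8.4 + 4.7 + 12.7 = 25.8 kJ/mol.
C (eclipsed): Cl–CHO eclipsed, CN–OH eclipsed, Ph–H eclipsed; 10.4 + 7.3 + 7.6 = 25.3 kJ/mol.
A has the lowest total (24.1 kJ/mol).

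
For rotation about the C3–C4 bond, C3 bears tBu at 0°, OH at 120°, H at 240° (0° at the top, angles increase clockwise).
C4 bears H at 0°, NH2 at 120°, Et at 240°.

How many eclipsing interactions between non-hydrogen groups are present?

Non-H eclipsing pairs: OH(120°)/NH2(120°) — 1 interaction.

1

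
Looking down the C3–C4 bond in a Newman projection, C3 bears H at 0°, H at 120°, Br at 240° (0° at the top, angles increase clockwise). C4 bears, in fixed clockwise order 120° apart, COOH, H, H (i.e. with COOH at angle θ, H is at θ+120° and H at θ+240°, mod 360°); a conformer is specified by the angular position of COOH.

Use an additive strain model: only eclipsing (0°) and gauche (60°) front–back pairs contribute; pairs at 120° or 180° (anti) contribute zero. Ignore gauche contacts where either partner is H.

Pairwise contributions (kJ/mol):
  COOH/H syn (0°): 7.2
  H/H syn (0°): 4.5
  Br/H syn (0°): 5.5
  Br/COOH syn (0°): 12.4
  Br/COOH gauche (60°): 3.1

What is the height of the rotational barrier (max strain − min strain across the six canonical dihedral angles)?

21.4 kJ/mol

COOH at 0° (eclipsed): H–COOH eclipsed, H–H eclipsed, Br–H eclipsed; 7.2 + 4.5 + 5.5 = 17.2 kJ/mol.
COOH at 60° (staggered): no non-H gauche contacts → 0.0 kJ/mol.
COOH at 120° (eclipsed): H–H eclipsed, H–COOH eclipsed, Br–H eclipsed; 4.5 + 7.2 + 5.5 = 17.2 kJ/mol.
COOH at 180° (staggered): Br–COOH gauche; 3.1 = 3.1 kJ/mol.
COOH at 240° (eclipsed): H–H eclipsed, H–H eclipsed, Br–COOH eclipsed; 4.5 + 4.5 + 12.4 = 21.4 kJ/mol.
COOH at 300° (staggered): Br–COOH gauche; 3.1 = 3.1 kJ/mol.
Max at 240° (21.4 kJ/mol), min at 60° (0.0 kJ/mol); barrier = 21.4 kJ/mol.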